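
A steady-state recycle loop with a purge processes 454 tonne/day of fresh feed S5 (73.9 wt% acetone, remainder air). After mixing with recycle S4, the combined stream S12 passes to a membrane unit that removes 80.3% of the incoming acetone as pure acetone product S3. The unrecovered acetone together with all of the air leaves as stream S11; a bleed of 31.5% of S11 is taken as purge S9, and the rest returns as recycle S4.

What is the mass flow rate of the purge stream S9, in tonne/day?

air enters only via S5 and leaves only via the purge: 454×0.261 = 0.315×(air in S11), and the membrane unit passes all air, so air in S12 = air in S11 = 376.17 tonne/day.
acetone in S12: m_A = 454×0.739 + (1−0.315)·(1−0.803)·m_A, so m_A = 335.51/0.8651 = 387.84 tonne/day.
S11 = (1−0.803)×387.84 + 376.17 = 452.58 tonne/day.
Purge S9 = 0.315×452.58 = 142.56 tonne/day.

142.6 tonne/day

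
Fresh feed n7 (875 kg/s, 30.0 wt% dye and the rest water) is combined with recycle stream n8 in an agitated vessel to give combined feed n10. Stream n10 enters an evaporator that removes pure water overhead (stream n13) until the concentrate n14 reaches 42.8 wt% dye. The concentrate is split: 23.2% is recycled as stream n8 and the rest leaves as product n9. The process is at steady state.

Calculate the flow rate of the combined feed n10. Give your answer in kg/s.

1060 kg/s

Overall dye balance (none leaves overhead): dye in fresh feed = dye in product, i.e. 875×0.300 = (1−0.232)·n14·0.428.
n14 = 262.5/(0.428×0.768) = 798.59 kg/s.
Recycle n8 = 0.232×798.59 = 185.27 kg/s.
Combined feed n10 = 875 + 185.27 = 1060.3 kg/s.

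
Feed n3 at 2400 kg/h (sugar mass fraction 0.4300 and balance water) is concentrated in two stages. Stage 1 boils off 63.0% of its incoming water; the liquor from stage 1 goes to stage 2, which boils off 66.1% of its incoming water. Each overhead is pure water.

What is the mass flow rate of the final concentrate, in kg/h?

water in feed = 2400×0.570 = 1368 kg/h.
After stage 1: water left = (1−0.630)×1368 = 506.16; stream total = 1538.2 kg/h.
After stage 2: water left = (1−0.661)×506.16 = 171.59; final concentrate = 1203.6 kg/h.

1204 kg/h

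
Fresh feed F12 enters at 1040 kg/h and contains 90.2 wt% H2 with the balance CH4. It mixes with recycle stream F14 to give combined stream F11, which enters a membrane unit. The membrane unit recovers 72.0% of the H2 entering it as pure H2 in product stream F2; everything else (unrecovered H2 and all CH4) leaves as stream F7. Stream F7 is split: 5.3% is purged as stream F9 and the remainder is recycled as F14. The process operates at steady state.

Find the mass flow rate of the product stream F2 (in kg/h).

919.1 kg/h

H2 in F11: m_A = 1040×0.902 + (1−0.053)·(1−0.720)·m_A, so m_A = 938.08/0.7348 = 1276.6 kg/h.
Product F2 = 0.720×1276.6 = 919.14 kg/h.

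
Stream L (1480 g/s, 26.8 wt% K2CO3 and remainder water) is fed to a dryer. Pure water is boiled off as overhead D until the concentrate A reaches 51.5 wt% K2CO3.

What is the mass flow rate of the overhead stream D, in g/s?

709.8 g/s

K2CO3 is conserved: 1480×0.268 = 396.64 g/s all reports to the concentrate.
Concentrate = 396.64/(target fraction) = 770.17 g/s.
Overhead = 1480 − 770.17 = 709.83 g/s.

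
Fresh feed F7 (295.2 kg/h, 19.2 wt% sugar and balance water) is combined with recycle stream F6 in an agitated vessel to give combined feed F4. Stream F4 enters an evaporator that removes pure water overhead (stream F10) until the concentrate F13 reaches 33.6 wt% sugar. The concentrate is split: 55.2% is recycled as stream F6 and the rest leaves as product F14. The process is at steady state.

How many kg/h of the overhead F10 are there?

126.5 kg/h

Overall sugar balance (none leaves overhead): sugar in fresh feed = sugar in product, i.e. 295.2×0.192 = (1−0.552)·F13·0.336.
F13 = 56.678/(0.336×0.448) = 376.53 kg/h.
Recycle F6 = 0.552×376.53 = 207.84 kg/h.
Combined feed F4 = 295.2 + 207.84 = 503.04 kg/h.
Overhead F10 = F4 − F13 = 503.04 − 376.53 = 126.51 kg/h.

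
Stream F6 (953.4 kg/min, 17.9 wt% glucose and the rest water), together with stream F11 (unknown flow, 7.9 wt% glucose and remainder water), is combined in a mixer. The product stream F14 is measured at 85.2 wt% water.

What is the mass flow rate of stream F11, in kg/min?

428.3 kg/min

Let F11 be the unknown flow. Total out = 953.4 + F11.
water balance: 782.74 + 0.921·F11 = 0.852·(953.4 + F11)
(0.921 − 0.852)·F11 = 0.852×953.4 − 782.74 = 29.555
F11 = 29.555 / 0.069 = 428.34 kg/min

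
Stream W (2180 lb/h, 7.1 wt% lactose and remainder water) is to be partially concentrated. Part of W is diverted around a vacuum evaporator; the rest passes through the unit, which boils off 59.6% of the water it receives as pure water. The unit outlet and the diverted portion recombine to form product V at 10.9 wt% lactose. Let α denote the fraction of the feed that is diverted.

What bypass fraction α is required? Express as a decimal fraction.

0.370

All 2180×0.071 = 154.78 lb/h of lactose reaches V, so V = 154.78/0.109 = 1420 lb/h and vapour = 760 lb/h.
The evaporator receives (1−α)·2180 of feed at 0.929 water and removes 0.596 of that water:
0.596×0.929×(1−α)×2180 = 760
(1−α) = 760/1207 = 0.6296;  α = 0.3704.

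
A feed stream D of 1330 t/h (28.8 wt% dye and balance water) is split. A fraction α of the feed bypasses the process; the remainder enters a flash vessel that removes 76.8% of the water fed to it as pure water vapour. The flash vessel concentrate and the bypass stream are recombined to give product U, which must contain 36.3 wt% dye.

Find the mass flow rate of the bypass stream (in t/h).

All 1330×0.288 = 383.04 t/h of dye reaches U, so U = 383.04/0.363 = 1055.2 t/h and vapour = 274.79 t/h.
The evaporator receives (1−α)·1330 of feed at 0.712 water and removes 0.768 of that water:
0.768×0.712×(1−α)×1330 = 274.79
(1−α) = 274.79/727.27 = 0.3778;  α = 0.6222.
Bypass flow = 0.6222×1330 = 827.47 t/h.

827.5 t/h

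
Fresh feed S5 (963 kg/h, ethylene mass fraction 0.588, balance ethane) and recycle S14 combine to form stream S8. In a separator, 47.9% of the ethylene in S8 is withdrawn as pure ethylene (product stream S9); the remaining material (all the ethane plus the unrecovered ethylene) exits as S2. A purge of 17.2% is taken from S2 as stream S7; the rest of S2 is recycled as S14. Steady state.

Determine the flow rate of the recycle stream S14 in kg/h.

ethane enters only via S5 and leaves only via the purge: 963×0.412 = 0.172×(ethane in S2), and the separator passes all ethane, so ethane in S8 = ethane in S2 = 2306.7 kg/h.
ethylene in S8: m_A = 963×0.588 + (1−0.172)·(1−0.479)·m_A, so m_A = 566.24/0.5686 = 995.84 kg/h.
S2 = (1−0.479)×995.84 + 2306.7 = 2825.6 kg/h.
Recycle S14 = (1−0.172)×2825.6 = 2339.6 kg/h.

2340 kg/h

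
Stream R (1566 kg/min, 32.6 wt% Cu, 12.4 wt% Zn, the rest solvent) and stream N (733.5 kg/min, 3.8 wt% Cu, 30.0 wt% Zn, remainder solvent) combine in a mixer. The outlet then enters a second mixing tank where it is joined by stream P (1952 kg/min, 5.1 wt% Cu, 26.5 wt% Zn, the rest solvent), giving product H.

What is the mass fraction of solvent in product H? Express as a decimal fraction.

Overall, product flow = 4251.5 kg/min.
solvent in = 1566×0.550 + 733.5×0.662 + 1952×0.684 = 2682 kg/min.
solvent fraction in H = 0.6308.

0.6308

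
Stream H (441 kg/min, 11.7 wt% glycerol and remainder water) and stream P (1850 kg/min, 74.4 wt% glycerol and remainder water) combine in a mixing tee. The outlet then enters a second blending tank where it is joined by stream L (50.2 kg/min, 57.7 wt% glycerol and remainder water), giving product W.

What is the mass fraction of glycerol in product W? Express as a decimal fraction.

Overall, product flow = 2341.2 kg/min.
glycerol in = 441×0.117 + 1850×0.744 + 50.2×0.577 = 1457 kg/min.
glycerol fraction in W = 0.6223.

0.6223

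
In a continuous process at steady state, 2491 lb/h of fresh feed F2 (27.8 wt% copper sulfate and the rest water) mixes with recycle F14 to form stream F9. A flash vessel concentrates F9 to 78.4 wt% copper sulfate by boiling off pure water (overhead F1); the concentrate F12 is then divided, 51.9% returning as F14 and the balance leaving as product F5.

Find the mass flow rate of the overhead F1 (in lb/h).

Overall copper sulfate balance (none leaves overhead): copper sulfate in fresh feed = copper sulfate in product, i.e. 2491×0.278 = (1−0.519)·F12·0.784.
F12 = 692.5/(0.784×0.481) = 1836.4 lb/h.
Recycle F14 = 0.519×1836.4 = 953.07 lb/h.
Combined feed F9 = 2491 + 953.07 = 3444.1 lb/h.
Overhead F1 = F9 − F12 = 3444.1 − 1836.4 = 1607.7 lb/h.

1608 lb/h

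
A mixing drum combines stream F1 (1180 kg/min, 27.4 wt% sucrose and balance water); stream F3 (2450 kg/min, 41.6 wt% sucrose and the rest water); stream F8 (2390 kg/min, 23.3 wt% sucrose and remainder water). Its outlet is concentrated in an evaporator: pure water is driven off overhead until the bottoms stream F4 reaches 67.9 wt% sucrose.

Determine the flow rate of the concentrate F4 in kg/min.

2797 kg/min

sucrose entering = 1180×0.274 + 2450×0.416 + 2390×0.233 = 1899.4 kg/min.
All sucrose reports to F4, so F4 = 1899.4/0.679 = 2797.3 kg/min.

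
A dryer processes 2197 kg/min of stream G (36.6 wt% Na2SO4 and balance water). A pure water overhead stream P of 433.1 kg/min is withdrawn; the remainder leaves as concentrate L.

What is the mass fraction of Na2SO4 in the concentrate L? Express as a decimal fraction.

Na2SO4 is not removed: 2197×0.366 = 804.1 kg/min of Na2SO4 enters L.
Concentrate = 2197 − 433.1 = 1763.9 kg/min.
Mass fraction = 804.1/1763.9 = 0.456.

0.456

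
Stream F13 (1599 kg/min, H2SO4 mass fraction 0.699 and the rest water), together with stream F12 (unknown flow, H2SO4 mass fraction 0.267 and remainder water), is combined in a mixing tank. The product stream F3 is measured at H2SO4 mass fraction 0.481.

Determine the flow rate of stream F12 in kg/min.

1629 kg/min

Let F12 be the unknown flow. Total out = 1599 + F12.
H2SO4 balance: 1117.7 + 0.267·F12 = 0.481·(1599 + F12)
(0.267 − 0.481)·F12 = 0.481×1599 − 1117.7 = -348.58
F12 = -348.58 / -0.214 = 1628.9 kg/min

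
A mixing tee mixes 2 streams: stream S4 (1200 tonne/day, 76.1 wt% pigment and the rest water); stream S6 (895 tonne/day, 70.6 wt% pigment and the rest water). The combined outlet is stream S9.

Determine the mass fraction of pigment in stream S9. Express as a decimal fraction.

Total flow out = 1200 + 895 = 2095 tonne/day.
pigment in = 1200×0.761 + 895×0.706 = 1545.1 tonne/day.
pigment mass fraction in S9 = 1545.1/2095 = 0.7375.

0.7375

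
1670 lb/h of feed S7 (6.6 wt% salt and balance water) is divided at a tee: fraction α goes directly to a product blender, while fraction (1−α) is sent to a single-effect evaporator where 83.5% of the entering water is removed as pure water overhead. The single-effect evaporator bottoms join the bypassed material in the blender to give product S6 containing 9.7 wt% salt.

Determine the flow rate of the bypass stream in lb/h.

All 1670×0.066 = 110.22 lb/h of salt reaches S6, so S6 = 110.22/0.097 = 1136.3 lb/h and vapour = 533.71 lb/h.
The evaporator receives (1−α)·1670 of feed at 0.934 water and removes 0.835 of that water:
0.835×0.934×(1−α)×1670 = 533.71
(1−α) = 533.71/1302.4 = 0.4098;  α = 0.5902.
Bypass flow = 0.5902×1670 = 985.66 lb/h.

985.7 lb/h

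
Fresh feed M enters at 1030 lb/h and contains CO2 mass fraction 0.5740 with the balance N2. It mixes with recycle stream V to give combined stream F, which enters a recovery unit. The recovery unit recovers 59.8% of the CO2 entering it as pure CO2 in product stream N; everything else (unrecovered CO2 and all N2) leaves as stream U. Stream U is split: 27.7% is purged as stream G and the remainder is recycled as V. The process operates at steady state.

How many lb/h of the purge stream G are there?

N2 enters only via M and leaves only via the purge: 1030×0.426 = 0.277×(N2 in U), and the recovery unit passes all N2, so N2 in F = N2 in U = 1584 lb/h.
CO2 in F: m_A = 1030×0.574 + (1−0.277)·(1−0.598)·m_A, so m_A = 591.22/0.7094 = 833.46 lb/h.
U = (1−0.598)×833.46 + 1584 = 1919.1 lb/h.
Purge G = 0.277×1919.1 = 531.59 lb/h.

531.6 lb/h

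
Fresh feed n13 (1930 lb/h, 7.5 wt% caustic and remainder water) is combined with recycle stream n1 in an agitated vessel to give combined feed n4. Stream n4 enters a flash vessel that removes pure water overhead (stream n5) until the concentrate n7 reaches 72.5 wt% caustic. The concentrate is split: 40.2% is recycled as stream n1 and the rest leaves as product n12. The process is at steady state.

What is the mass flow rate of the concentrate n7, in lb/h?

Overall caustic balance (none leaves overhead): caustic in fresh feed = caustic in product, i.e. 1930×0.075 = (1−0.402)·n7·0.725.
n7 = 144.75/(0.725×0.598) = 333.87 lb/h.

333.9 lb/h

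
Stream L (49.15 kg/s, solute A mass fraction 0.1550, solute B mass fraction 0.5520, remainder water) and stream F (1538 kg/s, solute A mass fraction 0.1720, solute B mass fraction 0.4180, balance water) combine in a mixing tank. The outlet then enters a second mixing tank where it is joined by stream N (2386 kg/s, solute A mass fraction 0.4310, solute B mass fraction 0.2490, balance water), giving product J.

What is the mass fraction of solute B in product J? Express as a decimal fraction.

0.3182

Overall, product flow = 3973.2 kg/s.
solute B in = 49.15×0.552 + 1538×0.418 + 2386×0.249 = 1264.1 kg/s.
solute B fraction in J = 0.3182.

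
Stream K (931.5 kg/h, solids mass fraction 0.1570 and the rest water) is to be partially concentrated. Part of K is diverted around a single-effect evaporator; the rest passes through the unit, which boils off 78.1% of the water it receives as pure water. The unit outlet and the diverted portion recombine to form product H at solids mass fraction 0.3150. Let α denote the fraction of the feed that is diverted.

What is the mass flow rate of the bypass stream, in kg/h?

All 931.5×0.157 = 146.25 kg/h of solids reaches H, so H = 146.25/0.315 = 464.27 kg/h and vapour = 467.23 kg/h.
The evaporator receives (1−α)·931.5 of feed at 0.843 water and removes 0.781 of that water:
0.781×0.843×(1−α)×931.5 = 467.23
(1−α) = 467.23/613.28 = 0.7618;  α = 0.2382.
Bypass flow = 0.2382×931.5 = 221.84 kg/h.

221.8 kg/h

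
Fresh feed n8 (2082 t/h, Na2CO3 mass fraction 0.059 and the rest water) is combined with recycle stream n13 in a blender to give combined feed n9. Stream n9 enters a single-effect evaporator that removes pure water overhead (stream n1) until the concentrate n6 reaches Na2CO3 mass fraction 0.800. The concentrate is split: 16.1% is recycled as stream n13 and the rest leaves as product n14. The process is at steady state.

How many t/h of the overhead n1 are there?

1928 t/h

Overall Na2CO3 balance (none leaves overhead): Na2CO3 in fresh feed = Na2CO3 in product, i.e. 2082×0.059 = (1−0.161)·n6·0.800.
n6 = 122.84/(0.800×0.839) = 183.01 t/h.
Recycle n13 = 0.161×183.01 = 29.465 t/h.
Combined feed n9 = 2082 + 29.465 = 2111.5 t/h.
Overhead n1 = n9 − n6 = 2111.5 − 183.01 = 1928.5 t/h.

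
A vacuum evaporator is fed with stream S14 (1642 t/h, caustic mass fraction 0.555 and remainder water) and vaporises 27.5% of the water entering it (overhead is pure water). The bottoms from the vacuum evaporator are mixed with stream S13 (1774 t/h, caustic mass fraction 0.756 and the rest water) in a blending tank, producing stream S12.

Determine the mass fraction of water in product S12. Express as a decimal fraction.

Vapour removed = 0.275×0.445×1642 = 200.94 t/h; concentrate = 1441.1 t/h.
water reaching the mixer = 529.75 (from concentrate) + 1774×0.244 = 962.61 t/h.
Product flow = 1441.1 + 1774 = 3215.1 t/h; water fraction = 0.299.

0.299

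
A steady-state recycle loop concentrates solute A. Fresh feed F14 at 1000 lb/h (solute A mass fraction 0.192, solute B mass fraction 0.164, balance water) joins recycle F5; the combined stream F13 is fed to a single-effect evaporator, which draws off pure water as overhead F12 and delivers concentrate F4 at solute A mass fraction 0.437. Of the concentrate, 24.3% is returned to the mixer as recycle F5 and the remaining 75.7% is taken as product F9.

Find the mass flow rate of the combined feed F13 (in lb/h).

Overall solute A balance (none leaves overhead): solute A in fresh feed = solute A in product, i.e. 1000×0.192 = (1−0.243)·F4·0.437.
F4 = 192/(0.437×0.757) = 580.4 lb/h.
Recycle F5 = 0.243×580.4 = 141.04 lb/h.
Combined feed F13 = 1000 + 141.04 = 1141 lb/h.

1141 lb/h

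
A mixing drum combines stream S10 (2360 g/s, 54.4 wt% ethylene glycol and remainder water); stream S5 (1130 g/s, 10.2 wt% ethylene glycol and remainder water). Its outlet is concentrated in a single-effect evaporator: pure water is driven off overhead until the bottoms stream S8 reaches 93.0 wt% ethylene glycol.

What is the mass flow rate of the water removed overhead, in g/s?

1986 g/s

ethylene glycol entering = 2360×0.544 + 1130×0.102 = 1399.1 g/s.
All ethylene glycol reports to S8, so S8 = 1399.1/0.930 = 1504.4 g/s.
Total feed = 3490 g/s; overhead = 3490 − 1504.4 = 1985.6 g/s.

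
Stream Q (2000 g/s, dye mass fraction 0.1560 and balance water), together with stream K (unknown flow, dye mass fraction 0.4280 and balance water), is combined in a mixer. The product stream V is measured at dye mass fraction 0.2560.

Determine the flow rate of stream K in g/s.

Let K be the unknown flow. Total out = 2000 + K.
dye balance: 312 + 0.428·K = 0.256·(2000 + K)
(0.428 − 0.256)·K = 0.256×2000 − 312 = 200
K = 200 / 0.172 = 1162.8 g/s

1163 g/s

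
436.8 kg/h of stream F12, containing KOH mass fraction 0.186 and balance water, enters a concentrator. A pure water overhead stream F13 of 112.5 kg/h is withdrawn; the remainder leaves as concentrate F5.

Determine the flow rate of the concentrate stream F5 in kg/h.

324.3 kg/h

Concentrate = 436.8 − 112.5 = 324.3 kg/h.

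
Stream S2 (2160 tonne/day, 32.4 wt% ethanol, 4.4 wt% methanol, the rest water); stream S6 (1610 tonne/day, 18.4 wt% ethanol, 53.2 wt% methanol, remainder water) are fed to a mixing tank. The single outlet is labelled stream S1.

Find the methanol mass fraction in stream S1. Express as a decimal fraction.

0.252

Total flow out = 2160 + 1610 = 3770 tonne/day.
methanol in = 2160×0.044 + 1610×0.532 = 951.56 tonne/day.
methanol mass fraction in S1 = 951.56/3770 = 0.252.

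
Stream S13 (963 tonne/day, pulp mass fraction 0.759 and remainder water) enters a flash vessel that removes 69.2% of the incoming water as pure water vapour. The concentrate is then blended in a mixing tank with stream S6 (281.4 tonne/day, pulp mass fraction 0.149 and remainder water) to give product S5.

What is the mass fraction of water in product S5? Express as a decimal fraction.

Vapour removed = 0.692×0.241×963 = 160.6 tonne/day; concentrate = 802.4 tonne/day.
water reaching the mixer = 71.482 (from concentrate) + 281.4×0.851 = 310.95 tonne/day.
Product flow = 802.4 + 281.4 = 1083.8 tonne/day; water fraction = 0.287.

0.287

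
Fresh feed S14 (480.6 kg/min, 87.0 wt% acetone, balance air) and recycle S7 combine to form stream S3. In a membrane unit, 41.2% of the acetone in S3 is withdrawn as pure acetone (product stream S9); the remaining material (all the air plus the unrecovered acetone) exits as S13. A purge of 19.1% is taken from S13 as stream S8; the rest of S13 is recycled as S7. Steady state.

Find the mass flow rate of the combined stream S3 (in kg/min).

1125 kg/min

air enters only via S14 and leaves only via the purge: 480.6×0.130 = 0.191×(air in S13), and the membrane unit passes all air, so air in S3 = air in S13 = 327.11 kg/min.
acetone in S3: m_A = 480.6×0.870 + (1−0.191)·(1−0.412)·m_A, so m_A = 418.12/0.5243 = 797.47 kg/min.
S3 = 797.47 + 327.11 = 1124.6 kg/min.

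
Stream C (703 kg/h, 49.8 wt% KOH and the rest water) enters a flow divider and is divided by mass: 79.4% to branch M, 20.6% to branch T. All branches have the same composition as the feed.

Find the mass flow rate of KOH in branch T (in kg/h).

Branch T total = 0.206×703 = 144.82 kg/h.
KOH in T = 0.498×144.82 = 72.119 kg/h.

72.12 kg/h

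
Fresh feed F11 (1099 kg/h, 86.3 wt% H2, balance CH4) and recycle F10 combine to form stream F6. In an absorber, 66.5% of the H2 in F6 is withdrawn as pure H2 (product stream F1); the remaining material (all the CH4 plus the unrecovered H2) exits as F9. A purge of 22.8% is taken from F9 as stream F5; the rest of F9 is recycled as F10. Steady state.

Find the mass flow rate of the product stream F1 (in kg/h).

850.7 kg/h

H2 in F6: m_A = 1099×0.863 + (1−0.228)·(1−0.665)·m_A, so m_A = 948.44/0.7414 = 1279.3 kg/h.
Product F1 = 0.665×1279.3 = 850.73 kg/h.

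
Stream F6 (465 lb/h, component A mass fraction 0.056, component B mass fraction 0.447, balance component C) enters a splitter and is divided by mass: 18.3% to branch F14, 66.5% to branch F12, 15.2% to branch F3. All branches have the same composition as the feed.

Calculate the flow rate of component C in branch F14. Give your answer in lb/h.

Branch F14 total = 0.183×465 = 85.095 lb/h.
component C in F14 = 0.497×85.095 = 42.292 lb/h.

42.29 lb/h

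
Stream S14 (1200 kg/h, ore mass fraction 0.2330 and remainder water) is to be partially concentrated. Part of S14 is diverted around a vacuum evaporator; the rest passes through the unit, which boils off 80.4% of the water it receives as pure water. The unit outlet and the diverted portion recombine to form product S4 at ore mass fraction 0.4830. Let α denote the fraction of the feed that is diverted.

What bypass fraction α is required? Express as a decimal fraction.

All 1200×0.233 = 279.6 kg/h of ore reaches S4, so S4 = 279.6/0.483 = 578.88 kg/h and vapour = 621.12 kg/h.
The evaporator receives (1−α)·1200 of feed at 0.767 water and removes 0.804 of that water:
0.804×0.767×(1−α)×1200 = 621.12
(1−α) = 621.12/740 = 0.8393;  α = 0.1607.

0.161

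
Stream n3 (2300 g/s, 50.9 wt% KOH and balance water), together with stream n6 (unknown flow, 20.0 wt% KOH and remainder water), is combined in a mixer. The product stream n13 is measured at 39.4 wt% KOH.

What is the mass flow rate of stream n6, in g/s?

1363 g/s

Let n6 be the unknown flow. Total out = 2300 + n6.
KOH balance: 1170.7 + 0.200·n6 = 0.394·(2300 + n6)
(0.200 − 0.394)·n6 = 0.394×2300 − 1170.7 = -264.5
n6 = -264.5 / -0.194 = 1363.4 g/s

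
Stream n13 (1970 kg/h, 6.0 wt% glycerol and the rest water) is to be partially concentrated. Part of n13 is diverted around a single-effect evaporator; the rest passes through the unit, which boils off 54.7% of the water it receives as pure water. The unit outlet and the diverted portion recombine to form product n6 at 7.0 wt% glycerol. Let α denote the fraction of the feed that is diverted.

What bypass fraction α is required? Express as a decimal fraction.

All 1970×0.060 = 118.2 kg/h of glycerol reaches n6, so n6 = 118.2/0.070 = 1688.6 kg/h and vapour = 281.43 kg/h.
The evaporator receives (1−α)·1970 of feed at 0.940 water and removes 0.547 of that water:
0.547×0.940×(1−α)×1970 = 281.43
(1−α) = 281.43/1012.9 = 0.2778;  α = 0.7222.

0.722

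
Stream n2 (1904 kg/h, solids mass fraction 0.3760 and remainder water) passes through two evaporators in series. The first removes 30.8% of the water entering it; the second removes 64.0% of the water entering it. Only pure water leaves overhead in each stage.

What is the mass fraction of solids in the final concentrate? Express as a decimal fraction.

water in feed = 1904×0.624 = 1188.1 kg/h.
After stage 1: water left = (1−0.308)×1188.1 = 822.16; stream total = 1538.1 kg/h.
After stage 2: water left = (1−0.640)×822.16 = 295.98; final concentrate = 1011.9 kg/h.
solids fraction = 715.9/1011.9 = 0.7075.

0.7075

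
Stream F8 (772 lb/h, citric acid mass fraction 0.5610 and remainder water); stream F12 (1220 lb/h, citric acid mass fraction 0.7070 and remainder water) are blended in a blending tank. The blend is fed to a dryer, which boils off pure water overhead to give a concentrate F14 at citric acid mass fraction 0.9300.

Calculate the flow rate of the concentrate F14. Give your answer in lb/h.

citric acid entering = 772×0.561 + 1220×0.707 = 1295.6 lb/h.
All citric acid reports to F14, so F14 = 1295.6/0.930 = 1393.2 lb/h.

1393 lb/h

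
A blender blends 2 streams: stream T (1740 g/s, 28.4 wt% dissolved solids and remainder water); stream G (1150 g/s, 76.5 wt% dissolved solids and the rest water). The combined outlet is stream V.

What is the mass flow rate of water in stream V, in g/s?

water out = water in = 1740×0.716 + 1150×0.235 = 1516.1 g/s.

1516 g/s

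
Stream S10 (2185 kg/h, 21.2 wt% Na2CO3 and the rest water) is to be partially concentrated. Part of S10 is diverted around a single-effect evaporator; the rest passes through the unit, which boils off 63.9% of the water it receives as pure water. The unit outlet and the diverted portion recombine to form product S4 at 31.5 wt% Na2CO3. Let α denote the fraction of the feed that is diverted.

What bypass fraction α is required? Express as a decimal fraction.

All 2185×0.212 = 463.22 kg/h of Na2CO3 reaches S4, so S4 = 463.22/0.315 = 1470.5 kg/h and vapour = 714.46 kg/h.
The evaporator receives (1−α)·2185 of feed at 0.788 water and removes 0.639 of that water:
0.639×0.788×(1−α)×2185 = 714.46
(1−α) = 714.46/1100.2 = 0.6494;  α = 0.3506.

0.351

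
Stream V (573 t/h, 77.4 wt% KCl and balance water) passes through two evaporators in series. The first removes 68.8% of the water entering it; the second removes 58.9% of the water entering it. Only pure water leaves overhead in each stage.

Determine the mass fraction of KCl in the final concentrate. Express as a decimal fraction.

water in feed = 573×0.226 = 129.5 t/h.
After stage 1: water left = (1−0.688)×129.5 = 40.403; stream total = 483.91 t/h.
After stage 2: water left = (1−0.589)×40.403 = 16.606; final concentrate = 460.11 t/h.
KCl fraction = 443.5/460.11 = 0.964.

0.964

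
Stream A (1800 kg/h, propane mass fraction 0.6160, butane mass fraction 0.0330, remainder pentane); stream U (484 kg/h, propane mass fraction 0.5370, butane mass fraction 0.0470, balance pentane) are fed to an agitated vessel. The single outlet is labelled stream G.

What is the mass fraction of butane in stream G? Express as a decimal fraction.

0.0360

Total flow out = 1800 + 484 = 2284 kg/h.
butane in = 1800×0.033 + 484×0.047 = 82.148 kg/h.
butane mass fraction in G = 82.148/2284 = 0.0360.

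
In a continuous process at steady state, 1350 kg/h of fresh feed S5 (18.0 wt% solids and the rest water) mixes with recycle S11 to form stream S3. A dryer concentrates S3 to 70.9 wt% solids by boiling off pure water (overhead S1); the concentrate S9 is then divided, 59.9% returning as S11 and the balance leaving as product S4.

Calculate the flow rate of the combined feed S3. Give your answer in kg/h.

Overall solids balance (none leaves overhead): solids in fresh feed = solids in product, i.e. 1350×0.180 = (1−0.599)·S9·0.709.
S9 = 243/(0.709×0.401) = 854.7 kg/h.
Recycle S11 = 0.599×854.7 = 511.97 kg/h.
Combined feed S3 = 1350 + 511.97 = 1862 kg/h.

1862 kg/h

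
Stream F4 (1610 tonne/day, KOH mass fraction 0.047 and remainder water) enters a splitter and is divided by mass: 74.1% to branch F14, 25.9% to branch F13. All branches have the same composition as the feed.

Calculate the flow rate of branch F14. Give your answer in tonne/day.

Branch F14 flow = 0.741×1610 = 1193 tonne/day.

1193 tonne/day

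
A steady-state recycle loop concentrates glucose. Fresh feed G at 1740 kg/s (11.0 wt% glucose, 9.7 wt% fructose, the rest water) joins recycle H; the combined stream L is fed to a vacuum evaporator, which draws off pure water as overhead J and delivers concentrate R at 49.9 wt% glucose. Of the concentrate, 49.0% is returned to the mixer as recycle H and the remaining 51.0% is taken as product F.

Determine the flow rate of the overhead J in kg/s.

1356 kg/s

Overall glucose balance (none leaves overhead): glucose in fresh feed = glucose in product, i.e. 1740×0.110 = (1−0.490)·R·0.499.
R = 191.4/(0.499×0.510) = 752.09 kg/s.
Recycle H = 0.490×752.09 = 368.53 kg/s.
Combined feed L = 1740 + 368.53 = 2108.5 kg/s.
Overhead J = L − R = 2108.5 − 752.09 = 1356.4 kg/s.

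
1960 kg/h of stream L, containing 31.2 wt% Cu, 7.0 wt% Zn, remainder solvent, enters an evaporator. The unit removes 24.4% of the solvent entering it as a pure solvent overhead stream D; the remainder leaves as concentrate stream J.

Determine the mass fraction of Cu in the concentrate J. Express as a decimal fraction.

Cu is not removed: 1960×0.312 = 611.52 kg/h of Cu enters J.
solvent entering = 1960×0.618 = 1211.3 kg/h; overhead removed = 0.244×1211.3 = 295.55 kg/h.
Concentrate = 1960 − 295.55 = 1664.4 kg/h.
Mass fraction = 611.52/1664.4 = 0.367.

0.367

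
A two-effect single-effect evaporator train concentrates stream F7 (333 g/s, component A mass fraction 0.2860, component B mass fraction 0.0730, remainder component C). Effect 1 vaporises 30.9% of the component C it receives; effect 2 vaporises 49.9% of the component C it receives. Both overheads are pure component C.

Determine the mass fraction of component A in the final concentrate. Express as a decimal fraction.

0.4923

component C in feed = 333×0.641 = 213.45 g/s.
After stage 1: component C left = (1−0.309)×213.45 = 147.5; stream total = 267.04 g/s.
After stage 2: component C left = (1−0.499)×147.5 = 73.896; final concentrate = 193.44 g/s.
component A fraction = 95.238/193.44 = 0.4923.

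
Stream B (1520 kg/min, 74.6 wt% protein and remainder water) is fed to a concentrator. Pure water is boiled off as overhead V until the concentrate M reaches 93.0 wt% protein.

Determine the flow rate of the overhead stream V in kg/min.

protein is conserved: 1520×0.746 = 1133.9 kg/min all reports to the concentrate.
Concentrate = 1133.9/(target fraction) = 1219.3 kg/min.
Overhead = 1520 − 1219.3 = 300.73 kg/min.

300.7 kg/min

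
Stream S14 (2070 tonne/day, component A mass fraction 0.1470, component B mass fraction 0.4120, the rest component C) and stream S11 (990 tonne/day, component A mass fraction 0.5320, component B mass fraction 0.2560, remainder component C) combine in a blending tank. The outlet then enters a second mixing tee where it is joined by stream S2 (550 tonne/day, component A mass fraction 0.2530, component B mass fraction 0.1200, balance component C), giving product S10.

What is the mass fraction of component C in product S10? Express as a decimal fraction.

0.4065

Overall, product flow = 3610 tonne/day.
component C in = 2070×0.441 + 990×0.212 + 550×0.627 = 1467.6 tonne/day.
component C fraction in S10 = 0.4065.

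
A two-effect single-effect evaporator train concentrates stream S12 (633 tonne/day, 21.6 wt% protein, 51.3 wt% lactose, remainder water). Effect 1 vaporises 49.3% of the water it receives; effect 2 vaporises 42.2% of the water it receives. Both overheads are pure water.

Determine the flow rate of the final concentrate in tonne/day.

511.7 tonne/day

water in feed = 633×0.271 = 171.54 tonne/day.
After stage 1: water left = (1−0.493)×171.54 = 86.972; stream total = 548.43 tonne/day.
After stage 2: water left = (1−0.422)×86.972 = 50.27; final concentrate = 511.73 tonne/day.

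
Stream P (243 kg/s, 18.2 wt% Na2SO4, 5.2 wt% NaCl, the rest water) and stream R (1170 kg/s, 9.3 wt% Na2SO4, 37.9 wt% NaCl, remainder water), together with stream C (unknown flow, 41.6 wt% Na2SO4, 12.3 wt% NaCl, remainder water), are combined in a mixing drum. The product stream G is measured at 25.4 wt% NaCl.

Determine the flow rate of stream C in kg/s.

Let C be the unknown flow. Total out = 1413 + C.
NaCl balance: 456.07 + 0.123·C = 0.254·(1413 + C)
(0.123 − 0.254)·C = 0.254×1413 − 456.07 = -97.164
C = -97.164 / -0.131 = 741.71 kg/s

741.7 kg/s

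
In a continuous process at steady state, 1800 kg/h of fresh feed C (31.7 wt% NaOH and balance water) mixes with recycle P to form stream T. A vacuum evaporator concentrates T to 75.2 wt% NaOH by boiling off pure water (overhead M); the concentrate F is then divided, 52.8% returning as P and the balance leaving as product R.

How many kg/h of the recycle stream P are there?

848.8 kg/h

Overall NaOH balance (none leaves overhead): NaOH in fresh feed = NaOH in product, i.e. 1800×0.317 = (1−0.528)·F·0.752.
F = 570.6/(0.752×0.472) = 1607.6 kg/h.
Recycle P = 0.528×1607.6 = 848.8 kg/h.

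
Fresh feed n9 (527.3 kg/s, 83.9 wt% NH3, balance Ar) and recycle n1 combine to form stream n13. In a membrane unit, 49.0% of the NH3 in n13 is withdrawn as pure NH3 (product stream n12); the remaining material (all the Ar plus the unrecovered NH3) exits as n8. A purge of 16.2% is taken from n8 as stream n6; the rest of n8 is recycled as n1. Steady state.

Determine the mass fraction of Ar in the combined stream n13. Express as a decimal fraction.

0.4042

Ar enters only via n9 and leaves only via the purge: 527.3×0.161 = 0.162×(Ar in n8), and the membrane unit passes all Ar, so Ar in n13 = Ar in n8 = 524.05 kg/s.
NH3 in n13: m_A = 527.3×0.839 + (1−0.162)·(1−0.490)·m_A, so m_A = 442.4/0.5726 = 772.6 kg/s.
n13 = 772.6 + 524.05 = 1296.6 kg/s.
Ar fraction in n13 = 524.05/1296.6 = 0.4042.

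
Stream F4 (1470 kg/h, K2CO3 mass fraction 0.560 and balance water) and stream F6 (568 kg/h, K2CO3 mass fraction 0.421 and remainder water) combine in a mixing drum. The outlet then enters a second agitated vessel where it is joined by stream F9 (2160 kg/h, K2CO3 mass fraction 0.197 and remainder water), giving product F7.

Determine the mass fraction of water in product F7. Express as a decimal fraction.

Overall, product flow = 4198 kg/h.
water in = 1470×0.440 + 568×0.579 + 2160×0.803 = 2710.2 kg/h.
water fraction in F7 = 0.646.

0.646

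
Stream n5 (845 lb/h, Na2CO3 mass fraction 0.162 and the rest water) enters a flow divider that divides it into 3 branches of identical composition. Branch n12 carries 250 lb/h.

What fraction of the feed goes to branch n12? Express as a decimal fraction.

Fraction to n12 = 250/845 = 0.2959.

0.296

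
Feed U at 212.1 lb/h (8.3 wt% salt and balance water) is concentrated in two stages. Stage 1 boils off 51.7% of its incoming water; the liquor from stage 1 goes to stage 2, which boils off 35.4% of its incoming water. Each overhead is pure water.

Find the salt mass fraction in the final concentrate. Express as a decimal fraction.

water in feed = 212.1×0.917 = 194.5 lb/h.
After stage 1: water left = (1−0.517)×194.5 = 93.941; stream total = 111.55 lb/h.
After stage 2: water left = (1−0.354)×93.941 = 60.686; final concentrate = 78.29 lb/h.
salt fraction = 17.604/78.29 = 0.225.

0.225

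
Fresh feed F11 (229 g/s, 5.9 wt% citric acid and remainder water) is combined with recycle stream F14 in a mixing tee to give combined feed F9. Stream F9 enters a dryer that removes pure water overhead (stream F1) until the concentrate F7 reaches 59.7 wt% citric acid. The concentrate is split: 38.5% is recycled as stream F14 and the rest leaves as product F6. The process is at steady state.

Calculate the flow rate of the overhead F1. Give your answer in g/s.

Overall citric acid balance (none leaves overhead): citric acid in fresh feed = citric acid in product, i.e. 229×0.059 = (1−0.385)·F7·0.597.
F7 = 13.511/(0.597×0.615) = 36.799 g/s.
Recycle F14 = 0.385×36.799 = 14.168 g/s.
Combined feed F9 = 229 + 14.168 = 243.17 g/s.
Overhead F1 = F9 − F7 = 243.17 − 36.799 = 206.37 g/s.

206.4 g/s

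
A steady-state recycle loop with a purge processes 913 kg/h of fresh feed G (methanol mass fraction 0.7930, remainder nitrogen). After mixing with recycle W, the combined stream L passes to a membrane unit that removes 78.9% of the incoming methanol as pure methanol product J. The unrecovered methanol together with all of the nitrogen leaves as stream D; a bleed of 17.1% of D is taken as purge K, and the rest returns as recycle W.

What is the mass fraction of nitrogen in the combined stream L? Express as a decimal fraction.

0.5574

nitrogen enters only via G and leaves only via the purge: 913×0.207 = 0.171×(nitrogen in D), and the membrane unit passes all nitrogen, so nitrogen in L = nitrogen in D = 1105.2 kg/h.
methanol in L: m_A = 913×0.793 + (1−0.171)·(1−0.789)·m_A, so m_A = 724.01/0.8251 = 877.5 kg/h.
L = 877.5 + 1105.2 = 1982.7 kg/h.
nitrogen fraction in L = 1105.2/1982.7 = 0.5574.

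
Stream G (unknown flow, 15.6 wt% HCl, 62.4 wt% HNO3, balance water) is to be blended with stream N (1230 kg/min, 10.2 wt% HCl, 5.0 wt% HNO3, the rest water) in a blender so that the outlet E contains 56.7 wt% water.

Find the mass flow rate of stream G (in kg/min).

Let G be the unknown flow. Total out = 1230 + G.
water balance: 1043 + 0.220·G = 0.567·(1230 + G)
(0.220 − 0.567)·G = 0.567×1230 − 1043 = -345.63
G = -345.63 / -0.347 = 996.05 kg/min

996.1 kg/min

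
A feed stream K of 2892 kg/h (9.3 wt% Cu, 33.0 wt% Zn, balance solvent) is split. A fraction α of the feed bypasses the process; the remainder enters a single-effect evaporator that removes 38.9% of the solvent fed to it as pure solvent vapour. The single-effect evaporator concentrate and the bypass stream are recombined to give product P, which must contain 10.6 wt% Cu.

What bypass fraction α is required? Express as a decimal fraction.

0.454

All 2892×0.093 = 268.96 kg/h of Cu reaches P, so P = 268.96/0.106 = 2537.3 kg/h and vapour = 354.68 kg/h.
The evaporator receives (1−α)·2892 of feed at 0.577 solvent and removes 0.389 of that solvent:
0.389×0.577×(1−α)×2892 = 354.68
(1−α) = 354.68/649.12 = 0.5464;  α = 0.4536.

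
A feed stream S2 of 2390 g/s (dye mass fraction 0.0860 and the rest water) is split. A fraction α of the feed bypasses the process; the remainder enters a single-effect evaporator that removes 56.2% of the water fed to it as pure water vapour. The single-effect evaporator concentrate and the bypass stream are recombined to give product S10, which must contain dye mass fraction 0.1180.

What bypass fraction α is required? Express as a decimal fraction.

All 2390×0.086 = 205.54 g/s of dye reaches S10, so S10 = 205.54/0.118 = 1741.9 g/s and vapour = 648.14 g/s.
The evaporator receives (1−α)·2390 of feed at 0.914 water and removes 0.562 of that water:
0.562×0.914×(1−α)×2390 = 648.14
(1−α) = 648.14/1227.7 = 0.5279;  α = 0.4721.

0.472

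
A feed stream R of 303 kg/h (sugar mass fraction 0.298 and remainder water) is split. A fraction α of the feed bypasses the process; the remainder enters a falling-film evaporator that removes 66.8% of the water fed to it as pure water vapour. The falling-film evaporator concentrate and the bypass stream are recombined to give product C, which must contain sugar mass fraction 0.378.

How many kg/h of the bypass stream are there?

All 303×0.298 = 90.294 kg/h of sugar reaches C, so C = 90.294/0.378 = 238.87 kg/h and vapour = 64.127 kg/h.
The evaporator receives (1−α)·303 of feed at 0.702 water and removes 0.668 of that water:
0.668×0.702×(1−α)×303 = 64.127
(1−α) = 64.127/142.09 = 0.4513;  α = 0.5487.
Bypass flow = 0.5487×303 = 166.25 kg/h.

166.3 kg/h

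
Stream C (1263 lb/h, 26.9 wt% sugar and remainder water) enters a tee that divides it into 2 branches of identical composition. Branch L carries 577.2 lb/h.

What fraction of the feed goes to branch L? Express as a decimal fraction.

0.457

Fraction to L = 577.2/1263 = 0.4570.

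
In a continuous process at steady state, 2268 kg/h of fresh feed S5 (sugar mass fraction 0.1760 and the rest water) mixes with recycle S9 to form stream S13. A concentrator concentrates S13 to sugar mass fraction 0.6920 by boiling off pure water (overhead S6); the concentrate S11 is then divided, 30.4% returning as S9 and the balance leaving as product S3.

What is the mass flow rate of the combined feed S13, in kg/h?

2520 kg/h

Overall sugar balance (none leaves overhead): sugar in fresh feed = sugar in product, i.e. 2268×0.176 = (1−0.304)·S11·0.692.
S11 = 399.17/(0.692×0.696) = 828.78 kg/h.
Recycle S9 = 0.304×828.78 = 251.95 kg/h.
Combined feed S13 = 2268 + 251.95 = 2519.9 kg/h.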